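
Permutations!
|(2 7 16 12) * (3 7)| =|(2 3 7 16 12)| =5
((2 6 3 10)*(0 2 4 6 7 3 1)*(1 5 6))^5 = ((0 2 7 3 10 4 1)(5 6))^5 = (0 4 3 2 1 10 7)(5 6)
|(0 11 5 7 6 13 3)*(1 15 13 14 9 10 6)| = 8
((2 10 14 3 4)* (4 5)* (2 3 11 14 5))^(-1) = (2 3 4 5 10)(11 14)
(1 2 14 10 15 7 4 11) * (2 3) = [0, 3, 14, 2, 11, 5, 6, 4, 8, 9, 15, 1, 12, 13, 10, 7] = (1 3 2 14 10 15 7 4 11)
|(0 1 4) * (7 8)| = 6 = |(0 1 4)(7 8)|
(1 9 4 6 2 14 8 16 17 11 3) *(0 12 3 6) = (0 12 3 1 9 4)(2 14 8 16 17 11 6) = [12, 9, 14, 1, 0, 5, 2, 7, 16, 4, 10, 6, 3, 13, 8, 15, 17, 11]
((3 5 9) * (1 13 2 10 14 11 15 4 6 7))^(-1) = (1 7 6 4 15 11 14 10 2 13)(3 9 5) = ((1 13 2 10 14 11 15 4 6 7)(3 5 9))^(-1)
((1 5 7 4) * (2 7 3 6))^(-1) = ((1 5 3 6 2 7 4))^(-1) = (1 4 7 2 6 3 5)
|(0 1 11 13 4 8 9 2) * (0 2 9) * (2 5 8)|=8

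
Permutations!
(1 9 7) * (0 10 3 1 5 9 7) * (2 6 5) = (0 10 3 1 7 2 6 5 9) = [10, 7, 6, 1, 4, 9, 5, 2, 8, 0, 3]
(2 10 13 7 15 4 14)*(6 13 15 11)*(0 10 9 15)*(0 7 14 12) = (0 10 7 11 6 13 14 2 9 15 4 12) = [10, 1, 9, 3, 12, 5, 13, 11, 8, 15, 7, 6, 0, 14, 2, 4]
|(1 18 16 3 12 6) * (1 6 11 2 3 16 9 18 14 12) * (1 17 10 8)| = 18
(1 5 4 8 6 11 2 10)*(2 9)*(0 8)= [8, 5, 10, 3, 0, 4, 11, 7, 6, 2, 1, 9]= (0 8 6 11 9 2 10 1 5 4)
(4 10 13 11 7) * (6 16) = (4 10 13 11 7)(6 16) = [0, 1, 2, 3, 10, 5, 16, 4, 8, 9, 13, 7, 12, 11, 14, 15, 6]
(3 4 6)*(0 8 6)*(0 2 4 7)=(0 8 6 3 7)(2 4)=[8, 1, 4, 7, 2, 5, 3, 0, 6]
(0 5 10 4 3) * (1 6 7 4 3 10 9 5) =(0 1 6 7 4 10 3)(5 9) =[1, 6, 2, 0, 10, 9, 7, 4, 8, 5, 3]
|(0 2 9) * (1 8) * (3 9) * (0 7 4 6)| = |(0 2 3 9 7 4 6)(1 8)| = 14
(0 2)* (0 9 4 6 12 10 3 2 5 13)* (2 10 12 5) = [2, 1, 9, 10, 6, 13, 5, 7, 8, 4, 3, 11, 12, 0] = (0 2 9 4 6 5 13)(3 10)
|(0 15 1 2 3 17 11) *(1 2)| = |(0 15 2 3 17 11)| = 6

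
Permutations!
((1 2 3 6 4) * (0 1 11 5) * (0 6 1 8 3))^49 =(0 2 1 3 8)(4 11 5 6)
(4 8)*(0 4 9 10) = [4, 1, 2, 3, 8, 5, 6, 7, 9, 10, 0] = (0 4 8 9 10)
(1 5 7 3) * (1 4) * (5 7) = (1 7 3 4) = [0, 7, 2, 4, 1, 5, 6, 3]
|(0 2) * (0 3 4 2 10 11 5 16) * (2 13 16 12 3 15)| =18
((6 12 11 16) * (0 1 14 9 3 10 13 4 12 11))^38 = ((0 1 14 9 3 10 13 4 12)(6 11 16))^38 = (0 14 3 13 12 1 9 10 4)(6 16 11)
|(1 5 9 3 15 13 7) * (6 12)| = |(1 5 9 3 15 13 7)(6 12)| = 14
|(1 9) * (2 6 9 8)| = 5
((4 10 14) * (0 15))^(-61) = (0 15)(4 14 10)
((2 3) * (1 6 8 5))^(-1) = (1 5 8 6)(2 3)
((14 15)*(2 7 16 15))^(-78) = (2 16 14 7 15) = ((2 7 16 15 14))^(-78)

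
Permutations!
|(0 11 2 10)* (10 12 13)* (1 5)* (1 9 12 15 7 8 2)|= |(0 11 1 5 9 12 13 10)(2 15 7 8)|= 8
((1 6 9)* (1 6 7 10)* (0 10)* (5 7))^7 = (0 1 7 10 5)(6 9)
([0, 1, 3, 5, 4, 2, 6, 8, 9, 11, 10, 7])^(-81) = [0, 1, 2, 3, 4, 5, 6, 11, 7, 8, 10, 9]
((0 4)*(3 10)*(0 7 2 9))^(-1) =(0 9 2 7 4)(3 10)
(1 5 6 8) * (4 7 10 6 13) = (1 5 13 4 7 10 6 8) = [0, 5, 2, 3, 7, 13, 8, 10, 1, 9, 6, 11, 12, 4]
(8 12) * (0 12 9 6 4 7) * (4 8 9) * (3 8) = (0 12 9 6 3 8 4 7) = [12, 1, 2, 8, 7, 5, 3, 0, 4, 6, 10, 11, 9]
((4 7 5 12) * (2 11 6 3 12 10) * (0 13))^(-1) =(0 13)(2 10 5 7 4 12 3 6 11)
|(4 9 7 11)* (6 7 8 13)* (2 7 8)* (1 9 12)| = 21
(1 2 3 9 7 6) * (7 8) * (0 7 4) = (0 7 6 1 2 3 9 8 4) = [7, 2, 3, 9, 0, 5, 1, 6, 4, 8]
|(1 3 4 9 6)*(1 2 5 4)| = |(1 3)(2 5 4 9 6)| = 10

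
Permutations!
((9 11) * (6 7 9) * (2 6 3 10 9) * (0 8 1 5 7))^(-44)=(11)(0 2 5 8 6 7 1)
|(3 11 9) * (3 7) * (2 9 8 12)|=7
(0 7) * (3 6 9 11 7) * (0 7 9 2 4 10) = (0 3 6 2 4 10)(9 11) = [3, 1, 4, 6, 10, 5, 2, 7, 8, 11, 0, 9]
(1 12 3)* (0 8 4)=(0 8 4)(1 12 3)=[8, 12, 2, 1, 0, 5, 6, 7, 4, 9, 10, 11, 3]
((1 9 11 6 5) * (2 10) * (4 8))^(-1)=((1 9 11 6 5)(2 10)(4 8))^(-1)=(1 5 6 11 9)(2 10)(4 8)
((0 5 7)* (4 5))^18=(0 5)(4 7)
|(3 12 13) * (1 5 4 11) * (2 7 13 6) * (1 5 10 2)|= |(1 10 2 7 13 3 12 6)(4 11 5)|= 24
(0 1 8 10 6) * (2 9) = (0 1 8 10 6)(2 9) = [1, 8, 9, 3, 4, 5, 0, 7, 10, 2, 6]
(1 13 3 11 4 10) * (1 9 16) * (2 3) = (1 13 2 3 11 4 10 9 16) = [0, 13, 3, 11, 10, 5, 6, 7, 8, 16, 9, 4, 12, 2, 14, 15, 1]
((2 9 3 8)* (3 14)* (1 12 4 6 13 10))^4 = (1 13 4)(2 8 3 14 9)(6 12 10)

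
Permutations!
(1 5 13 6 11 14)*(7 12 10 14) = [0, 5, 2, 3, 4, 13, 11, 12, 8, 9, 14, 7, 10, 6, 1] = (1 5 13 6 11 7 12 10 14)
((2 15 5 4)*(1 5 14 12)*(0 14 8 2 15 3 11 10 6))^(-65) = ((0 14 12 1 5 4 15 8 2 3 11 10 6))^(-65) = (15)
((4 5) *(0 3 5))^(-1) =((0 3 5 4))^(-1) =(0 4 5 3)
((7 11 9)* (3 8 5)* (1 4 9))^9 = ((1 4 9 7 11)(3 8 5))^9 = (1 11 7 9 4)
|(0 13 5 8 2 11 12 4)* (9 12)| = 9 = |(0 13 5 8 2 11 9 12 4)|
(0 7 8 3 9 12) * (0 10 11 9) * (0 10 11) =(0 7 8 3 10)(9 12 11) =[7, 1, 2, 10, 4, 5, 6, 8, 3, 12, 0, 9, 11]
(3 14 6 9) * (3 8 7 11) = (3 14 6 9 8 7 11) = [0, 1, 2, 14, 4, 5, 9, 11, 7, 8, 10, 3, 12, 13, 6]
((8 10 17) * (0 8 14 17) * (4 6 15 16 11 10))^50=(17)(0 4 15 11)(6 16 10 8)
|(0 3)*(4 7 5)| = 6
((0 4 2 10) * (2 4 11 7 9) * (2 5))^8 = ((0 11 7 9 5 2 10))^8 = (0 11 7 9 5 2 10)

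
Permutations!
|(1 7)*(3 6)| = 2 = |(1 7)(3 6)|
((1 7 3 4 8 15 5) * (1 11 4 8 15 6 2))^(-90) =(4 5)(11 15)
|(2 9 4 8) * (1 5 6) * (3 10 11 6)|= 12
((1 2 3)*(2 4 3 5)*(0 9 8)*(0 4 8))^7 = (0 9)(1 3 4 8)(2 5) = ((0 9)(1 8 4 3)(2 5))^7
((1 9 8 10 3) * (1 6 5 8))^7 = (1 9)(3 5 10 6 8)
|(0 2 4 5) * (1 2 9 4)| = 4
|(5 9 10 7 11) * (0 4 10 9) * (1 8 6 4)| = 9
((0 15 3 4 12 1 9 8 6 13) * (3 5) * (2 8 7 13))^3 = (0 3 1 13 5 12 7 15 4 9)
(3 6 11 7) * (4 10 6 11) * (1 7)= (1 7 3 11)(4 10 6)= [0, 7, 2, 11, 10, 5, 4, 3, 8, 9, 6, 1]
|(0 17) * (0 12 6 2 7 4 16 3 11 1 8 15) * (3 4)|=22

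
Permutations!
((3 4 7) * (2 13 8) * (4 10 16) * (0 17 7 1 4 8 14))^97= ((0 17 7 3 10 16 8 2 13 14)(1 4))^97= (0 2 10 17 13 16 7 14 8 3)(1 4)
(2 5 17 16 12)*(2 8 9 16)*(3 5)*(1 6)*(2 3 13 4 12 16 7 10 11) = (1 6)(2 13 4 12 8 9 7 10 11)(3 5 17) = [0, 6, 13, 5, 12, 17, 1, 10, 9, 7, 11, 2, 8, 4, 14, 15, 16, 3]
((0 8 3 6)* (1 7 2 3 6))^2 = ((0 8 6)(1 7 2 3))^2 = (0 6 8)(1 2)(3 7)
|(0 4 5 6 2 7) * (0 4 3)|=10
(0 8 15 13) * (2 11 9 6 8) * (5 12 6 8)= (0 2 11 9 8 15 13)(5 12 6)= [2, 1, 11, 3, 4, 12, 5, 7, 15, 8, 10, 9, 6, 0, 14, 13]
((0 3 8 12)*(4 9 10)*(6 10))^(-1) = ((0 3 8 12)(4 9 6 10))^(-1) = (0 12 8 3)(4 10 6 9)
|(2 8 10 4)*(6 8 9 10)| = 4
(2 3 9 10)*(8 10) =(2 3 9 8 10) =[0, 1, 3, 9, 4, 5, 6, 7, 10, 8, 2]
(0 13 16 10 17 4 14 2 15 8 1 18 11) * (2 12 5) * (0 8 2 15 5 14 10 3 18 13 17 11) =[17, 13, 5, 18, 10, 15, 6, 7, 1, 9, 11, 8, 14, 16, 12, 2, 3, 4, 0] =(0 17 4 10 11 8 1 13 16 3 18)(2 5 15)(12 14)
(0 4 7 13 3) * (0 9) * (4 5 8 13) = (0 5 8 13 3 9)(4 7) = [5, 1, 2, 9, 7, 8, 6, 4, 13, 0, 10, 11, 12, 3]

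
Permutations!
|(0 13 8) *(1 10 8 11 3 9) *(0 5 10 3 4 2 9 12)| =9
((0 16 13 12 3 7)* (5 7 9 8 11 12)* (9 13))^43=((0 16 9 8 11 12 3 13 5 7))^43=(0 8 3 7 9 12 5 16 11 13)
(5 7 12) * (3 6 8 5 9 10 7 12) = (3 6 8 5 12 9 10 7) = [0, 1, 2, 6, 4, 12, 8, 3, 5, 10, 7, 11, 9]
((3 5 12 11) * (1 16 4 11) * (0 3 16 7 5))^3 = (16)(0 3)(1 12 5 7)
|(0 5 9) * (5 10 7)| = 5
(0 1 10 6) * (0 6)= (0 1 10)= [1, 10, 2, 3, 4, 5, 6, 7, 8, 9, 0]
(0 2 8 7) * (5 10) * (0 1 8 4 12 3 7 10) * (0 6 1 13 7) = (0 2 4 12 3)(1 8 10 5 6)(7 13) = [2, 8, 4, 0, 12, 6, 1, 13, 10, 9, 5, 11, 3, 7]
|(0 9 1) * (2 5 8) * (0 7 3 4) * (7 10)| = |(0 9 1 10 7 3 4)(2 5 8)| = 21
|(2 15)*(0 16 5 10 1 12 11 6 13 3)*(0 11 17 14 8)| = |(0 16 5 10 1 12 17 14 8)(2 15)(3 11 6 13)| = 36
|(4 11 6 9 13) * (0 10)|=10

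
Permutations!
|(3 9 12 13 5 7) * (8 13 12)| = |(3 9 8 13 5 7)| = 6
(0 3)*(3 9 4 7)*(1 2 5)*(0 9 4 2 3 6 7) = (0 4)(1 3 9 2 5)(6 7) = [4, 3, 5, 9, 0, 1, 7, 6, 8, 2]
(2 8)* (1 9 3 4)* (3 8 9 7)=[0, 7, 9, 4, 1, 5, 6, 3, 2, 8]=(1 7 3 4)(2 9 8)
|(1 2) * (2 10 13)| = |(1 10 13 2)| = 4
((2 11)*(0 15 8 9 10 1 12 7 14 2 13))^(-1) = ((0 15 8 9 10 1 12 7 14 2 11 13))^(-1) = (0 13 11 2 14 7 12 1 10 9 8 15)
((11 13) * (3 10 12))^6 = (13)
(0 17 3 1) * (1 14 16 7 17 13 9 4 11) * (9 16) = (0 13 16 7 17 3 14 9 4 11 1) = [13, 0, 2, 14, 11, 5, 6, 17, 8, 4, 10, 1, 12, 16, 9, 15, 7, 3]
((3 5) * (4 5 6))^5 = ((3 6 4 5))^5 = (3 6 4 5)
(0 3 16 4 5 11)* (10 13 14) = (0 3 16 4 5 11)(10 13 14) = [3, 1, 2, 16, 5, 11, 6, 7, 8, 9, 13, 0, 12, 14, 10, 15, 4]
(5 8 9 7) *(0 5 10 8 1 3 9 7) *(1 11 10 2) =(0 5 11 10 8 7 2 1 3 9) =[5, 3, 1, 9, 4, 11, 6, 2, 7, 0, 8, 10]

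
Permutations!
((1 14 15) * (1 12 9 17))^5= ((1 14 15 12 9 17))^5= (1 17 9 12 15 14)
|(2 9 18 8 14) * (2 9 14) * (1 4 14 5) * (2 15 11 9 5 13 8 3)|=8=|(1 4 14 5)(2 13 8 15 11 9 18 3)|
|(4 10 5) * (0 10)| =|(0 10 5 4)| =4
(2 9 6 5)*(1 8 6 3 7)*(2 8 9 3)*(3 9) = [0, 3, 9, 7, 4, 8, 5, 1, 6, 2] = (1 3 7)(2 9)(5 8 6)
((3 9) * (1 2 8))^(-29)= ((1 2 8)(3 9))^(-29)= (1 2 8)(3 9)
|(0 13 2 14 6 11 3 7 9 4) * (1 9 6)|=|(0 13 2 14 1 9 4)(3 7 6 11)|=28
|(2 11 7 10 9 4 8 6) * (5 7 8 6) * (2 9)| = |(2 11 8 5 7 10)(4 6 9)| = 6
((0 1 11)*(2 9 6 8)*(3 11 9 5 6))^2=((0 1 9 3 11)(2 5 6 8))^2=(0 9 11 1 3)(2 6)(5 8)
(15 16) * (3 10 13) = [0, 1, 2, 10, 4, 5, 6, 7, 8, 9, 13, 11, 12, 3, 14, 16, 15] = (3 10 13)(15 16)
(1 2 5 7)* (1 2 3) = (1 3)(2 5 7) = [0, 3, 5, 1, 4, 7, 6, 2]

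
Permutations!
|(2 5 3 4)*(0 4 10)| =|(0 4 2 5 3 10)| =6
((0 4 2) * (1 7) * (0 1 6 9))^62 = (0 9 6 7 1 2 4)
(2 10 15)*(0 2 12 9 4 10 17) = [2, 1, 17, 3, 10, 5, 6, 7, 8, 4, 15, 11, 9, 13, 14, 12, 16, 0] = (0 2 17)(4 10 15 12 9)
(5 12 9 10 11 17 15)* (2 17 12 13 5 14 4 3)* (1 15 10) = (1 15 14 4 3 2 17 10 11 12 9)(5 13) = [0, 15, 17, 2, 3, 13, 6, 7, 8, 1, 11, 12, 9, 5, 4, 14, 16, 10]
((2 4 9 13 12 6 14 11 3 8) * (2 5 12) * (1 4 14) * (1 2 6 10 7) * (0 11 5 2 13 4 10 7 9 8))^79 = (0 11 3)(1 7 12 5 14 2 8 4 9 10)(6 13) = ((0 11 3)(1 10 9 4 8 2 14 5 12 7)(6 13))^79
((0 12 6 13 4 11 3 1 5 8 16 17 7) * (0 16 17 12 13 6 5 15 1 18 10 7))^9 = ((0 13 4 11 3 18 10 7 16 12 5 8 17)(1 15))^9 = (0 12 18 13 5 10 4 8 7 11 17 16 3)(1 15)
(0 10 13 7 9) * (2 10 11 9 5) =(0 11 9)(2 10 13 7 5) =[11, 1, 10, 3, 4, 2, 6, 5, 8, 0, 13, 9, 12, 7]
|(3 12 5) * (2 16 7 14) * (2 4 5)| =8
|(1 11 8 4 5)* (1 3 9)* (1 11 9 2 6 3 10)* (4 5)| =|(1 9 11 8 5 10)(2 6 3)| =6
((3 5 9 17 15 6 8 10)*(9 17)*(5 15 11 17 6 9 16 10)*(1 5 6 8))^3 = (1 6 8 5)(3 16 15 10 9)(11 17)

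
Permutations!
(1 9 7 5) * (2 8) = (1 9 7 5)(2 8) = [0, 9, 8, 3, 4, 1, 6, 5, 2, 7]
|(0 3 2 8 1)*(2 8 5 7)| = 12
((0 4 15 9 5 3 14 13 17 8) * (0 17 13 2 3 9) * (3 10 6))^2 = ((0 4 15)(2 10 6 3 14)(5 9)(8 17))^2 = (17)(0 15 4)(2 6 14 10 3)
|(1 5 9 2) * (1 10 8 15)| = 7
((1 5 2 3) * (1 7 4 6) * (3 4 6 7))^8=((1 5 2 4 7 6))^8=(1 2 7)(4 6 5)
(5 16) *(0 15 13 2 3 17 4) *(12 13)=(0 15 12 13 2 3 17 4)(5 16)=[15, 1, 3, 17, 0, 16, 6, 7, 8, 9, 10, 11, 13, 2, 14, 12, 5, 4]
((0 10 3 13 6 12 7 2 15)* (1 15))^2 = (0 3 6 7 1)(2 15 10 13 12)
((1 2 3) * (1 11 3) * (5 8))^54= ((1 2)(3 11)(5 8))^54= (11)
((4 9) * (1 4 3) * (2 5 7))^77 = (1 4 9 3)(2 7 5)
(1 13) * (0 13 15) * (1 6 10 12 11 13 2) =(0 2 1 15)(6 10 12 11 13) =[2, 15, 1, 3, 4, 5, 10, 7, 8, 9, 12, 13, 11, 6, 14, 0]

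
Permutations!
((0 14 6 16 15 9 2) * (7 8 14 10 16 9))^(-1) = (0 2 9 6 14 8 7 15 16 10)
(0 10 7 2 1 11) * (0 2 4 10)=(1 11 2)(4 10 7)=[0, 11, 1, 3, 10, 5, 6, 4, 8, 9, 7, 2]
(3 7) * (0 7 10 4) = (0 7 3 10 4) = [7, 1, 2, 10, 0, 5, 6, 3, 8, 9, 4]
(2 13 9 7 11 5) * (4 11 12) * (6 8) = (2 13 9 7 12 4 11 5)(6 8) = [0, 1, 13, 3, 11, 2, 8, 12, 6, 7, 10, 5, 4, 9]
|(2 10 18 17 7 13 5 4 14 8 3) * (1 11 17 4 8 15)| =|(1 11 17 7 13 5 8 3 2 10 18 4 14 15)| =14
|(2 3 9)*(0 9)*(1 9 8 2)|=4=|(0 8 2 3)(1 9)|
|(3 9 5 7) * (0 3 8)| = |(0 3 9 5 7 8)| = 6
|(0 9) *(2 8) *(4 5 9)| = 4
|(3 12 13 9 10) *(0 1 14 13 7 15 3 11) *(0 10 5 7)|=10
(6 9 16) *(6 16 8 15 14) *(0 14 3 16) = [14, 1, 2, 16, 4, 5, 9, 7, 15, 8, 10, 11, 12, 13, 6, 3, 0] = (0 14 6 9 8 15 3 16)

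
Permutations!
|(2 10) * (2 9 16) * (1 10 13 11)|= 7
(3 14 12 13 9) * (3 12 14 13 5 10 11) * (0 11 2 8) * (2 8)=(14)(0 11 3 13 9 12 5 10 8)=[11, 1, 2, 13, 4, 10, 6, 7, 0, 12, 8, 3, 5, 9, 14]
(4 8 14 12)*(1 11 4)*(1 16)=(1 11 4 8 14 12 16)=[0, 11, 2, 3, 8, 5, 6, 7, 14, 9, 10, 4, 16, 13, 12, 15, 1]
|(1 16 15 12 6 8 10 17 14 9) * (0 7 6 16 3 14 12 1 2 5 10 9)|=|(0 7 6 8 9 2 5 10 17 12 16 15 1 3 14)|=15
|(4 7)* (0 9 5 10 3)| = 10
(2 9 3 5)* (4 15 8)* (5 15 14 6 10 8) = (2 9 3 15 5)(4 14 6 10 8) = [0, 1, 9, 15, 14, 2, 10, 7, 4, 3, 8, 11, 12, 13, 6, 5]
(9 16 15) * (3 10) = (3 10)(9 16 15) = [0, 1, 2, 10, 4, 5, 6, 7, 8, 16, 3, 11, 12, 13, 14, 9, 15]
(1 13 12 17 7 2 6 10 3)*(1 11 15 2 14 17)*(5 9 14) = (1 13 12)(2 6 10 3 11 15)(5 9 14 17 7) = [0, 13, 6, 11, 4, 9, 10, 5, 8, 14, 3, 15, 1, 12, 17, 2, 16, 7]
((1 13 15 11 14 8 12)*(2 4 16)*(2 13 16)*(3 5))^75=((1 16 13 15 11 14 8 12)(2 4)(3 5))^75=(1 15 8 16 11 12 13 14)(2 4)(3 5)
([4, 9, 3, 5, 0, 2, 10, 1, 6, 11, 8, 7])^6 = (1 11)(7 9)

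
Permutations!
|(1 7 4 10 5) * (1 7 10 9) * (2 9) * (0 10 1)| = 7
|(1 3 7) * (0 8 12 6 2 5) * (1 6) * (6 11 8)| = |(0 6 2 5)(1 3 7 11 8 12)| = 12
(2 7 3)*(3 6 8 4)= (2 7 6 8 4 3)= [0, 1, 7, 2, 3, 5, 8, 6, 4]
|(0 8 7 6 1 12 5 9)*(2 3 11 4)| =8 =|(0 8 7 6 1 12 5 9)(2 3 11 4)|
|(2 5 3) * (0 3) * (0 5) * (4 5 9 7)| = |(0 3 2)(4 5 9 7)| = 12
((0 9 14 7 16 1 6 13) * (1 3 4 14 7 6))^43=(0 6 4 16 9 13 14 3 7)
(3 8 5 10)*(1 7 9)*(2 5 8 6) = [0, 7, 5, 6, 4, 10, 2, 9, 8, 1, 3] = (1 7 9)(2 5 10 3 6)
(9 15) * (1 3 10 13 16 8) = (1 3 10 13 16 8)(9 15) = [0, 3, 2, 10, 4, 5, 6, 7, 1, 15, 13, 11, 12, 16, 14, 9, 8]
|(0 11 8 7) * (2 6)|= 4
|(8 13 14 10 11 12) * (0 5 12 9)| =|(0 5 12 8 13 14 10 11 9)| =9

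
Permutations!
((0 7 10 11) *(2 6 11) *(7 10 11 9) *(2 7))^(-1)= ((0 10 7 11)(2 6 9))^(-1)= (0 11 7 10)(2 9 6)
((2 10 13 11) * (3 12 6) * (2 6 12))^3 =((2 10 13 11 6 3))^3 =(2 11)(3 13)(6 10)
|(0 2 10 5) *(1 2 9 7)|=7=|(0 9 7 1 2 10 5)|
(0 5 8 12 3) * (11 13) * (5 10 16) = (0 10 16 5 8 12 3)(11 13) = [10, 1, 2, 0, 4, 8, 6, 7, 12, 9, 16, 13, 3, 11, 14, 15, 5]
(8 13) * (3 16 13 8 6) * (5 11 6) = (3 16 13 5 11 6) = [0, 1, 2, 16, 4, 11, 3, 7, 8, 9, 10, 6, 12, 5, 14, 15, 13]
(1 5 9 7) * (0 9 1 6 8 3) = (0 9 7 6 8 3)(1 5) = [9, 5, 2, 0, 4, 1, 8, 6, 3, 7]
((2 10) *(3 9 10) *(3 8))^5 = (10)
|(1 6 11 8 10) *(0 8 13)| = 7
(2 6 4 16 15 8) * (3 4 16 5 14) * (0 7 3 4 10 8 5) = (0 7 3 10 8 2 6 16 15 5 14 4) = [7, 1, 6, 10, 0, 14, 16, 3, 2, 9, 8, 11, 12, 13, 4, 5, 15]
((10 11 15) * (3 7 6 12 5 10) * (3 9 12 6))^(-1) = ((3 7)(5 10 11 15 9 12))^(-1) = (3 7)(5 12 9 15 11 10)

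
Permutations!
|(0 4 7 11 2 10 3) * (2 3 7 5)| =|(0 4 5 2 10 7 11 3)| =8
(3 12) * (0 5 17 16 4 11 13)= (0 5 17 16 4 11 13)(3 12)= [5, 1, 2, 12, 11, 17, 6, 7, 8, 9, 10, 13, 3, 0, 14, 15, 4, 16]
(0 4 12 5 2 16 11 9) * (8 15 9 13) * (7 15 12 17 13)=(0 4 17 13 8 12 5 2 16 11 7 15 9)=[4, 1, 16, 3, 17, 2, 6, 15, 12, 0, 10, 7, 5, 8, 14, 9, 11, 13]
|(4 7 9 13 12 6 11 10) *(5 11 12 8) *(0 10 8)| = |(0 10 4 7 9 13)(5 11 8)(6 12)| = 6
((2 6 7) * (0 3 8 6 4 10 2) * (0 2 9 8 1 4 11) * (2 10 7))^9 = ((0 3 1 4 7 10 9 8 6 2 11))^9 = (0 2 8 10 4 3 11 6 9 7 1)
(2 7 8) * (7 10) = [0, 1, 10, 3, 4, 5, 6, 8, 2, 9, 7] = (2 10 7 8)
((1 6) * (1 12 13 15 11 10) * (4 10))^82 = ((1 6 12 13 15 11 4 10))^82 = (1 12 15 4)(6 13 11 10)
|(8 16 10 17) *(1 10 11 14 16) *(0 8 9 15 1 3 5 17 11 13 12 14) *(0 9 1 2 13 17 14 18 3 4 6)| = 28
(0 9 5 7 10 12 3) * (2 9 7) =(0 7 10 12 3)(2 9 5) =[7, 1, 9, 0, 4, 2, 6, 10, 8, 5, 12, 11, 3]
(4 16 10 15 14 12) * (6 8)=(4 16 10 15 14 12)(6 8)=[0, 1, 2, 3, 16, 5, 8, 7, 6, 9, 15, 11, 4, 13, 12, 14, 10]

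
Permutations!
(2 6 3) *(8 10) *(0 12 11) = [12, 1, 6, 2, 4, 5, 3, 7, 10, 9, 8, 0, 11] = (0 12 11)(2 6 3)(8 10)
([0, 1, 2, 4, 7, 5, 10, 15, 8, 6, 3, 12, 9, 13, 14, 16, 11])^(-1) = [0, 1, 2, 10, 3, 5, 9, 4, 8, 12, 6, 16, 11, 13, 14, 7, 15]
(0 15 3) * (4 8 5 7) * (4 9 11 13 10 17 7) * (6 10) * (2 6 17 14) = (0 15 3)(2 6 10 14)(4 8 5)(7 9 11 13 17) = [15, 1, 6, 0, 8, 4, 10, 9, 5, 11, 14, 13, 12, 17, 2, 3, 16, 7]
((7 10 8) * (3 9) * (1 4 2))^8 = (1 2 4)(7 8 10) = ((1 4 2)(3 9)(7 10 8))^8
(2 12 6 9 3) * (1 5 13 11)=[0, 5, 12, 2, 4, 13, 9, 7, 8, 3, 10, 1, 6, 11]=(1 5 13 11)(2 12 6 9 3)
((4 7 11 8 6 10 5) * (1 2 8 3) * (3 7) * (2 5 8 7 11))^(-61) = (11)(1 3 4 5)(2 7)(6 8 10)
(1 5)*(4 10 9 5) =(1 4 10 9 5) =[0, 4, 2, 3, 10, 1, 6, 7, 8, 5, 9]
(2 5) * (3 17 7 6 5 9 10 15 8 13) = (2 9 10 15 8 13 3 17 7 6 5) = [0, 1, 9, 17, 4, 2, 5, 6, 13, 10, 15, 11, 12, 3, 14, 8, 16, 7]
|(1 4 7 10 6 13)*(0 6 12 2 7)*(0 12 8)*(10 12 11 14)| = 9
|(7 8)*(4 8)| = |(4 8 7)| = 3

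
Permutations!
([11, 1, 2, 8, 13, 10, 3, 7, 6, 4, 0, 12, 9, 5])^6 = (0 5 4 12)(9 11 10 13)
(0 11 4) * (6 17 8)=(0 11 4)(6 17 8)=[11, 1, 2, 3, 0, 5, 17, 7, 6, 9, 10, 4, 12, 13, 14, 15, 16, 8]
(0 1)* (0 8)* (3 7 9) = (0 1 8)(3 7 9) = [1, 8, 2, 7, 4, 5, 6, 9, 0, 3]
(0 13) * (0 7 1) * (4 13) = (0 4 13 7 1) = [4, 0, 2, 3, 13, 5, 6, 1, 8, 9, 10, 11, 12, 7]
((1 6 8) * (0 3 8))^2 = (0 8 6 3 1)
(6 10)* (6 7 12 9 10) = (7 12 9 10) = [0, 1, 2, 3, 4, 5, 6, 12, 8, 10, 7, 11, 9]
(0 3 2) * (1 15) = [3, 15, 0, 2, 4, 5, 6, 7, 8, 9, 10, 11, 12, 13, 14, 1] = (0 3 2)(1 15)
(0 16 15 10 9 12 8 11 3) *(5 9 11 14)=(0 16 15 10 11 3)(5 9 12 8 14)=[16, 1, 2, 0, 4, 9, 6, 7, 14, 12, 11, 3, 8, 13, 5, 10, 15]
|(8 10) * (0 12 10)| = 4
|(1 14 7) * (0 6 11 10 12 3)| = |(0 6 11 10 12 3)(1 14 7)| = 6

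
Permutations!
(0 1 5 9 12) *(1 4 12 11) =(0 4 12)(1 5 9 11) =[4, 5, 2, 3, 12, 9, 6, 7, 8, 11, 10, 1, 0]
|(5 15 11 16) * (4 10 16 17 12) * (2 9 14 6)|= 8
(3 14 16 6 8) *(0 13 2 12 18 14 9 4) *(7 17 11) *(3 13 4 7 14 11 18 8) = (0 4)(2 12 8 13)(3 9 7 17 18 11 14 16 6) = [4, 1, 12, 9, 0, 5, 3, 17, 13, 7, 10, 14, 8, 2, 16, 15, 6, 18, 11]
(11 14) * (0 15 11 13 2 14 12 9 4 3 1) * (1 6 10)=(0 15 11 12 9 4 3 6 10 1)(2 14 13)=[15, 0, 14, 6, 3, 5, 10, 7, 8, 4, 1, 12, 9, 2, 13, 11]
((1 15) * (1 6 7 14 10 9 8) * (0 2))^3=(0 2)(1 7 9 15 14 8 6 10)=((0 2)(1 15 6 7 14 10 9 8))^3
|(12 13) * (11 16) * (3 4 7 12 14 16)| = |(3 4 7 12 13 14 16 11)| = 8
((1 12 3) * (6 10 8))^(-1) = (1 3 12)(6 8 10)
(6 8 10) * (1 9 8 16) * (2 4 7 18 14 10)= (1 9 8 2 4 7 18 14 10 6 16)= [0, 9, 4, 3, 7, 5, 16, 18, 2, 8, 6, 11, 12, 13, 10, 15, 1, 17, 14]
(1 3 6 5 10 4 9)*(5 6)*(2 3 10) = (1 10 4 9)(2 3 5) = [0, 10, 3, 5, 9, 2, 6, 7, 8, 1, 4]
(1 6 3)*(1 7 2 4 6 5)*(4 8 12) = (1 5)(2 8 12 4 6 3 7) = [0, 5, 8, 7, 6, 1, 3, 2, 12, 9, 10, 11, 4]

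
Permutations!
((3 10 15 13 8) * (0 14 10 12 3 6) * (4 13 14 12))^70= (10 15 14)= ((0 12 3 4 13 8 6)(10 15 14))^70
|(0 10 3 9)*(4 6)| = 4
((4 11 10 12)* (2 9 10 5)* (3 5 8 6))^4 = (2 4 3 10 8)(5 12 6 9 11)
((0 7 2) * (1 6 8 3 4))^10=(8)(0 7 2)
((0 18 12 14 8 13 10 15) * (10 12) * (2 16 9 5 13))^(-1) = ((0 18 10 15)(2 16 9 5 13 12 14 8))^(-1) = (0 15 10 18)(2 8 14 12 13 5 9 16)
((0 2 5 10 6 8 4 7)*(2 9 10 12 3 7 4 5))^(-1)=(0 7 3 12 5 8 6 10 9)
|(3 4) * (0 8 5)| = 6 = |(0 8 5)(3 4)|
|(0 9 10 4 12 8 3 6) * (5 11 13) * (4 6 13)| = |(0 9 10 6)(3 13 5 11 4 12 8)| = 28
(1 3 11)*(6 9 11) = (1 3 6 9 11) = [0, 3, 2, 6, 4, 5, 9, 7, 8, 11, 10, 1]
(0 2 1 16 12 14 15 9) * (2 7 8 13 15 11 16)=(0 7 8 13 15 9)(1 2)(11 16 12 14)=[7, 2, 1, 3, 4, 5, 6, 8, 13, 0, 10, 16, 14, 15, 11, 9, 12]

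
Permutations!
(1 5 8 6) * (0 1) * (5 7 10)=(0 1 7 10 5 8 6)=[1, 7, 2, 3, 4, 8, 0, 10, 6, 9, 5]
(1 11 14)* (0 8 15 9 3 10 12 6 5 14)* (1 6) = (0 8 15 9 3 10 12 1 11)(5 14 6) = [8, 11, 2, 10, 4, 14, 5, 7, 15, 3, 12, 0, 1, 13, 6, 9]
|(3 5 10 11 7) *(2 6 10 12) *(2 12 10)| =10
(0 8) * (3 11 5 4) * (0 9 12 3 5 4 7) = (0 8 9 12 3 11 4 5 7) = [8, 1, 2, 11, 5, 7, 6, 0, 9, 12, 10, 4, 3]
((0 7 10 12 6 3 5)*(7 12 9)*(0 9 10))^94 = (0 3 7 6 9 12 5)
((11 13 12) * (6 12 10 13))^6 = ((6 12 11)(10 13))^6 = (13)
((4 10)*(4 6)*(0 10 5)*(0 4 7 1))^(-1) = (0 1 7 6 10)(4 5) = ((0 10 6 7 1)(4 5))^(-1)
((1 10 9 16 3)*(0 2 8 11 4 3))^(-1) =((0 2 8 11 4 3 1 10 9 16))^(-1) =(0 16 9 10 1 3 4 11 8 2)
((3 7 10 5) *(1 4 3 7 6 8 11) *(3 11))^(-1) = ((1 4 11)(3 6 8)(5 7 10))^(-1) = (1 11 4)(3 8 6)(5 10 7)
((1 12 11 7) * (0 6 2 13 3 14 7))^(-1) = (0 11 12 1 7 14 3 13 2 6)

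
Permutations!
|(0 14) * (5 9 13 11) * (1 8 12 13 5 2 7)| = |(0 14)(1 8 12 13 11 2 7)(5 9)| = 14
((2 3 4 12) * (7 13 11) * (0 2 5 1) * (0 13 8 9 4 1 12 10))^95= ((0 2 3 1 13 11 7 8 9 4 10)(5 12))^95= (0 8 1 10 7 3 4 11 2 9 13)(5 12)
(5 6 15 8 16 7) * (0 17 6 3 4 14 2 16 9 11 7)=(0 17 6 15 8 9 11 7 5 3 4 14 2 16)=[17, 1, 16, 4, 14, 3, 15, 5, 9, 11, 10, 7, 12, 13, 2, 8, 0, 6]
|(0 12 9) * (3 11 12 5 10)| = 7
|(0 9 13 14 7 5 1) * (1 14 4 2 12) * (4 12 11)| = |(0 9 13 12 1)(2 11 4)(5 14 7)| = 15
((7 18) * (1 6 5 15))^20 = (18)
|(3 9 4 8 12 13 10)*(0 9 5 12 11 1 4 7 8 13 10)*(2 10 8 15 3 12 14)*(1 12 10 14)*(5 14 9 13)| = 6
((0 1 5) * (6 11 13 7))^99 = (6 7 13 11)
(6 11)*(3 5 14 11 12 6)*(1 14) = (1 14 11 3 5)(6 12) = [0, 14, 2, 5, 4, 1, 12, 7, 8, 9, 10, 3, 6, 13, 11]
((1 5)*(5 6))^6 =((1 6 5))^6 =(6)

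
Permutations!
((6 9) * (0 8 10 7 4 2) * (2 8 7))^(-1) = ((0 7 4 8 10 2)(6 9))^(-1) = (0 2 10 8 4 7)(6 9)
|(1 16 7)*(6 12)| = |(1 16 7)(6 12)| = 6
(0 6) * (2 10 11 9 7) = (0 6)(2 10 11 9 7) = [6, 1, 10, 3, 4, 5, 0, 2, 8, 7, 11, 9]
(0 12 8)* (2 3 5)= (0 12 8)(2 3 5)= [12, 1, 3, 5, 4, 2, 6, 7, 0, 9, 10, 11, 8]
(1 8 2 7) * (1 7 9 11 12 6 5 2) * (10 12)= (1 8)(2 9 11 10 12 6 5)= [0, 8, 9, 3, 4, 2, 5, 7, 1, 11, 12, 10, 6]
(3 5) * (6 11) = (3 5)(6 11) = [0, 1, 2, 5, 4, 3, 11, 7, 8, 9, 10, 6]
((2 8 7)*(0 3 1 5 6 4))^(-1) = ((0 3 1 5 6 4)(2 8 7))^(-1) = (0 4 6 5 1 3)(2 7 8)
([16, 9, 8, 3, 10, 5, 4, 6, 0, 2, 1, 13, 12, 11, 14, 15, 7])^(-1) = [8, 10, 9, 3, 6, 5, 7, 16, 2, 1, 4, 13, 12, 11, 14, 15, 0]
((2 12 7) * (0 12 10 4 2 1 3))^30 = (12) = ((0 12 7 1 3)(2 10 4))^30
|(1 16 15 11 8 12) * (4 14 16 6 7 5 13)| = 12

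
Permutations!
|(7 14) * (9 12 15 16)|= 4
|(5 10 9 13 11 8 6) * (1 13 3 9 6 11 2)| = |(1 13 2)(3 9)(5 10 6)(8 11)| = 6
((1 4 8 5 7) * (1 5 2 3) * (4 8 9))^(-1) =((1 8 2 3)(4 9)(5 7))^(-1) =(1 3 2 8)(4 9)(5 7)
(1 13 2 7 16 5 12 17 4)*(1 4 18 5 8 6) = [0, 13, 7, 3, 4, 12, 1, 16, 6, 9, 10, 11, 17, 2, 14, 15, 8, 18, 5] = (1 13 2 7 16 8 6)(5 12 17 18)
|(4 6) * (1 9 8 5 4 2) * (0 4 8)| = 6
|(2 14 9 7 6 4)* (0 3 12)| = 6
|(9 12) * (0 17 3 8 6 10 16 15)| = |(0 17 3 8 6 10 16 15)(9 12)| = 8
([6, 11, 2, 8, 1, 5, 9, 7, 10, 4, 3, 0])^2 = [9, 0, 2, 10, 11, 5, 4, 7, 3, 1, 8, 6]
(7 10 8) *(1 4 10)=[0, 4, 2, 3, 10, 5, 6, 1, 7, 9, 8]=(1 4 10 8 7)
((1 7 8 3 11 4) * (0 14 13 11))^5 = ((0 14 13 11 4 1 7 8 3))^5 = (0 1 14 7 13 8 11 3 4)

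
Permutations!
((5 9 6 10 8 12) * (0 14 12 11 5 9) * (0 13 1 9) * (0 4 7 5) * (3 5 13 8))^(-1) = ((0 14 12 4 7 13 1 9 6 10 3 5 8 11))^(-1) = (0 11 8 5 3 10 6 9 1 13 7 4 12 14)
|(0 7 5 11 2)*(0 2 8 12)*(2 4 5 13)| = |(0 7 13 2 4 5 11 8 12)| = 9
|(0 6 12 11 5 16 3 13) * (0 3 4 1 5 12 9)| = |(0 6 9)(1 5 16 4)(3 13)(11 12)| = 12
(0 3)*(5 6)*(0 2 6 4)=(0 3 2 6 5 4)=[3, 1, 6, 2, 0, 4, 5]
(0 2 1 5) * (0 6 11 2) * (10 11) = (1 5 6 10 11 2) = [0, 5, 1, 3, 4, 6, 10, 7, 8, 9, 11, 2]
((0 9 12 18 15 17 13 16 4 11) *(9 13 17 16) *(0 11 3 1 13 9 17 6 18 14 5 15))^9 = (0 1 5 18 3 14 6 4 12 17 16 9 13 15)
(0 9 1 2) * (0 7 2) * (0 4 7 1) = (0 9)(1 4 7 2) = [9, 4, 1, 3, 7, 5, 6, 2, 8, 0]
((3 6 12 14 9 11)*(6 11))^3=(3 11)(6 9 14 12)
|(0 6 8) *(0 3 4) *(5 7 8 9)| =|(0 6 9 5 7 8 3 4)| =8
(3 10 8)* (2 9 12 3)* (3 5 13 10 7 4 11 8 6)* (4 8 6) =(2 9 12 5 13 10 4 11 6 3 7 8) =[0, 1, 9, 7, 11, 13, 3, 8, 2, 12, 4, 6, 5, 10]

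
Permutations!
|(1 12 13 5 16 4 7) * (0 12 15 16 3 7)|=10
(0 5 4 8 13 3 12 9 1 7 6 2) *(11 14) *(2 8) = (0 5 4 2)(1 7 6 8 13 3 12 9)(11 14) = [5, 7, 0, 12, 2, 4, 8, 6, 13, 1, 10, 14, 9, 3, 11]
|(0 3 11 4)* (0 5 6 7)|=|(0 3 11 4 5 6 7)|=7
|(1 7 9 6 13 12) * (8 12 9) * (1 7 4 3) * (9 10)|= |(1 4 3)(6 13 10 9)(7 8 12)|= 12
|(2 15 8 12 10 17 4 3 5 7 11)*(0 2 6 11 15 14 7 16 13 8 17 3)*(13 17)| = 14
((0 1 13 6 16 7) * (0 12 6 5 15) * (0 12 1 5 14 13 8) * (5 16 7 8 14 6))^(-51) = ((0 16 8)(1 14 13 6 7)(5 15 12))^(-51) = (16)(1 7 6 13 14)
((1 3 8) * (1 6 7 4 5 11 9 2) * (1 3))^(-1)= (2 9 11 5 4 7 6 8 3)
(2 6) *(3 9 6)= (2 3 9 6)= [0, 1, 3, 9, 4, 5, 2, 7, 8, 6]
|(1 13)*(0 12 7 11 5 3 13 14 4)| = |(0 12 7 11 5 3 13 1 14 4)| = 10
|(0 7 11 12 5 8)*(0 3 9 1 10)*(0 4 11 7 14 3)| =|(0 14 3 9 1 10 4 11 12 5 8)| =11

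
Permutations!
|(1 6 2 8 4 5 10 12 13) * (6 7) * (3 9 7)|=12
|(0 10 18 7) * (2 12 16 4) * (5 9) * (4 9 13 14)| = 8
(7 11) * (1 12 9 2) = (1 12 9 2)(7 11) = [0, 12, 1, 3, 4, 5, 6, 11, 8, 2, 10, 7, 9]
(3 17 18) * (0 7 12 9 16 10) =(0 7 12 9 16 10)(3 17 18) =[7, 1, 2, 17, 4, 5, 6, 12, 8, 16, 0, 11, 9, 13, 14, 15, 10, 18, 3]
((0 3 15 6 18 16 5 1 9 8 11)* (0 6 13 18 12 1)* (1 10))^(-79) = (0 16 13 3 5 18 15)(1 12 11 9 10 6 8)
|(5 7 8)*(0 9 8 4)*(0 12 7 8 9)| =6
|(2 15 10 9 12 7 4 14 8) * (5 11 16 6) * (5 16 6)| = 36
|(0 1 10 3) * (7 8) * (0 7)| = 6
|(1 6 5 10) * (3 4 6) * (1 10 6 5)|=5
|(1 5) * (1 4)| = |(1 5 4)| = 3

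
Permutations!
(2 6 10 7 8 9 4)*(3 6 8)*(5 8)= (2 5 8 9 4)(3 6 10 7)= [0, 1, 5, 6, 2, 8, 10, 3, 9, 4, 7]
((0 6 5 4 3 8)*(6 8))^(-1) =((0 8)(3 6 5 4))^(-1) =(0 8)(3 4 5 6)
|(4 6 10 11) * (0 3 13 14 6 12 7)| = 10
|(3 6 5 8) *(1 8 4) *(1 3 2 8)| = 4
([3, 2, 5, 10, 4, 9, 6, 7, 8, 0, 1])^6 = [9, 10, 1, 0, 4, 2, 6, 7, 8, 5, 3]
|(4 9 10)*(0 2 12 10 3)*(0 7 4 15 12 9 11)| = |(0 2 9 3 7 4 11)(10 15 12)| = 21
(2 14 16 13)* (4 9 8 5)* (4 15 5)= (2 14 16 13)(4 9 8)(5 15)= [0, 1, 14, 3, 9, 15, 6, 7, 4, 8, 10, 11, 12, 2, 16, 5, 13]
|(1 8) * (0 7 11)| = 6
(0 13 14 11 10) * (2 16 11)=(0 13 14 2 16 11 10)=[13, 1, 16, 3, 4, 5, 6, 7, 8, 9, 0, 10, 12, 14, 2, 15, 11]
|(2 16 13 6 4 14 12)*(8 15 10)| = 21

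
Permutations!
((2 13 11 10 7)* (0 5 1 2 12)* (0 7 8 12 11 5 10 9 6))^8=(13)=((0 10 8 12 7 11 9 6)(1 2 13 5))^8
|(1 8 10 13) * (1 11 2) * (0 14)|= 6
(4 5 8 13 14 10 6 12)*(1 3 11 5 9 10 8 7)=(1 3 11 5 7)(4 9 10 6 12)(8 13 14)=[0, 3, 2, 11, 9, 7, 12, 1, 13, 10, 6, 5, 4, 14, 8]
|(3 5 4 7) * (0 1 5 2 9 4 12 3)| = 9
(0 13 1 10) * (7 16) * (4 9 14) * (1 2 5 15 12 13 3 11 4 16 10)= (0 3 11 4 9 14 16 7 10)(2 5 15 12 13)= [3, 1, 5, 11, 9, 15, 6, 10, 8, 14, 0, 4, 13, 2, 16, 12, 7]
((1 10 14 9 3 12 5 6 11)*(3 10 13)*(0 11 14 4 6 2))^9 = (0 11 1 13 3 12 5 2)(4 10 9 14 6)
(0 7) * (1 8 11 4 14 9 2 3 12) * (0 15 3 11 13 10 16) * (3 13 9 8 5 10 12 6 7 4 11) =(0 4 14 8 9 2 3 6 7 15 13 12 1 5 10 16) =[4, 5, 3, 6, 14, 10, 7, 15, 9, 2, 16, 11, 1, 12, 8, 13, 0]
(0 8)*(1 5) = (0 8)(1 5) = [8, 5, 2, 3, 4, 1, 6, 7, 0]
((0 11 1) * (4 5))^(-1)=(0 1 11)(4 5)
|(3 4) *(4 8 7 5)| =5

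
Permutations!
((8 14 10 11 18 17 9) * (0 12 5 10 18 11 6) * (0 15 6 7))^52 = ((0 12 5 10 7)(6 15)(8 14 18 17 9))^52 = (0 5 7 12 10)(8 18 9 14 17)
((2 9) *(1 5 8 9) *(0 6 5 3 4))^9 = (9)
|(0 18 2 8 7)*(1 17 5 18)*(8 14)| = |(0 1 17 5 18 2 14 8 7)| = 9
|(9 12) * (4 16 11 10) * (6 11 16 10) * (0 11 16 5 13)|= 6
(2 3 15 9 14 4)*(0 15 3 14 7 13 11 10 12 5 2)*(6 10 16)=(0 15 9 7 13 11 16 6 10 12 5 2 14 4)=[15, 1, 14, 3, 0, 2, 10, 13, 8, 7, 12, 16, 5, 11, 4, 9, 6]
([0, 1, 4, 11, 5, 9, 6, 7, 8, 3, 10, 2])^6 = (11)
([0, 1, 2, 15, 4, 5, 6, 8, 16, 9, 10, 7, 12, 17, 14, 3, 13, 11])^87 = (3 15)(7 13)(8 17)(11 16)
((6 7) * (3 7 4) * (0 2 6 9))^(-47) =(0 6 3 9 2 4 7)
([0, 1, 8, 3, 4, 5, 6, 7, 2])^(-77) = (2 8)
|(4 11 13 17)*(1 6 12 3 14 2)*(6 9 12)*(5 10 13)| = |(1 9 12 3 14 2)(4 11 5 10 13 17)| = 6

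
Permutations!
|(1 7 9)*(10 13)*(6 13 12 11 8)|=6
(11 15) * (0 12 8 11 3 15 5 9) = (0 12 8 11 5 9)(3 15) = [12, 1, 2, 15, 4, 9, 6, 7, 11, 0, 10, 5, 8, 13, 14, 3]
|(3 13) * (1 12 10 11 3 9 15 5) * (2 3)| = |(1 12 10 11 2 3 13 9 15 5)| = 10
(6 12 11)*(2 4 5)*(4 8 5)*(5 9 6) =(2 8 9 6 12 11 5) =[0, 1, 8, 3, 4, 2, 12, 7, 9, 6, 10, 5, 11]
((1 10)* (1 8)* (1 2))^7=(1 2 8 10)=((1 10 8 2))^7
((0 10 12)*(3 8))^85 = (0 10 12)(3 8)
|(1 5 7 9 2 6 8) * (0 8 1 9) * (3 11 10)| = 24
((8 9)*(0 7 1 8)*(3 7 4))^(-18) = (0 7 9 3 8 4 1)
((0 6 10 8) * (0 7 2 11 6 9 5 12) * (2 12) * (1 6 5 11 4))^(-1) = ((0 9 11 5 2 4 1 6 10 8 7 12))^(-1) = (0 12 7 8 10 6 1 4 2 5 11 9)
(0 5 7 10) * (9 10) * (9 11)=[5, 1, 2, 3, 4, 7, 6, 11, 8, 10, 0, 9]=(0 5 7 11 9 10)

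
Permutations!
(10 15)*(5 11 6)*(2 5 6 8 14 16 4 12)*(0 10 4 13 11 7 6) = [10, 1, 5, 3, 12, 7, 0, 6, 14, 9, 15, 8, 2, 11, 16, 4, 13] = (0 10 15 4 12 2 5 7 6)(8 14 16 13 11)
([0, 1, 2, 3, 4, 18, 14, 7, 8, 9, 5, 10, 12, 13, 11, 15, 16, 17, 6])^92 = (5 6 11)(10 18 14)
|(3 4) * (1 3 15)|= 4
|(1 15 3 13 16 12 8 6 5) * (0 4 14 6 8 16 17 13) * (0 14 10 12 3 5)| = 24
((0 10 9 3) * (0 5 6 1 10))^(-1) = (1 6 5 3 9 10)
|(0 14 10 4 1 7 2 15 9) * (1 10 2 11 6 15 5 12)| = 22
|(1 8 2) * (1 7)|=4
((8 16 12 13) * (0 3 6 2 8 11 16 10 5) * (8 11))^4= (0 11 8 3 16 10 6 12 5 2 13)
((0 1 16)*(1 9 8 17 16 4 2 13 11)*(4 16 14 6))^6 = ((0 9 8 17 14 6 4 2 13 11 1 16))^6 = (0 4)(1 14)(2 9)(6 16)(8 13)(11 17)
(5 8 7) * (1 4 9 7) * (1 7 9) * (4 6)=(9)(1 6 4)(5 8 7)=[0, 6, 2, 3, 1, 8, 4, 5, 7, 9]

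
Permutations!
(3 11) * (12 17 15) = (3 11)(12 17 15) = [0, 1, 2, 11, 4, 5, 6, 7, 8, 9, 10, 3, 17, 13, 14, 12, 16, 15]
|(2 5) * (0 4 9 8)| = 4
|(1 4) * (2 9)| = 2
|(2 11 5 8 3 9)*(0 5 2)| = 10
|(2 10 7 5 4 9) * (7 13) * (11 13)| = |(2 10 11 13 7 5 4 9)| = 8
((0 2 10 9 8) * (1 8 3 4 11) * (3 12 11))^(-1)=((0 2 10 9 12 11 1 8)(3 4))^(-1)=(0 8 1 11 12 9 10 2)(3 4)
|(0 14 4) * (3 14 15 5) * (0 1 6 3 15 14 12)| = |(0 14 4 1 6 3 12)(5 15)| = 14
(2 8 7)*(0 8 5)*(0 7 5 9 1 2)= [8, 2, 9, 3, 4, 7, 6, 0, 5, 1]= (0 8 5 7)(1 2 9)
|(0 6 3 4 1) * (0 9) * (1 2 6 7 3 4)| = 15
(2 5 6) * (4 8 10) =(2 5 6)(4 8 10) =[0, 1, 5, 3, 8, 6, 2, 7, 10, 9, 4]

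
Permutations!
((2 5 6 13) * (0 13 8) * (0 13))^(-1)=((2 5 6 8 13))^(-1)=(2 13 8 6 5)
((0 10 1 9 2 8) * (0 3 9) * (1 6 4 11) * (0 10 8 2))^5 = ((0 8 3 9)(1 10 6 4 11))^5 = (11)(0 8 3 9)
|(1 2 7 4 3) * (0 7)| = |(0 7 4 3 1 2)| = 6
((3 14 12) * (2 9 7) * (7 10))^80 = (3 12 14)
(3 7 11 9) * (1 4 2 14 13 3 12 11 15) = (1 4 2 14 13 3 7 15)(9 12 11) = [0, 4, 14, 7, 2, 5, 6, 15, 8, 12, 10, 9, 11, 3, 13, 1]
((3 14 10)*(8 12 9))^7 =((3 14 10)(8 12 9))^7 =(3 14 10)(8 12 9)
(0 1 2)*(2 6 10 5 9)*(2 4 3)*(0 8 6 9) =(0 1 9 4 3 2 8 6 10 5) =[1, 9, 8, 2, 3, 0, 10, 7, 6, 4, 5]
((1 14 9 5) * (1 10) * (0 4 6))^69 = (1 10 5 9 14)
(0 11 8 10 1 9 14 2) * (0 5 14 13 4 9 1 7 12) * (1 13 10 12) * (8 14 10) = (0 11 14 2 5 10 7 1 13 4 9 8 12) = [11, 13, 5, 3, 9, 10, 6, 1, 12, 8, 7, 14, 0, 4, 2]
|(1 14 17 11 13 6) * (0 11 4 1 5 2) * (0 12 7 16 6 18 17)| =24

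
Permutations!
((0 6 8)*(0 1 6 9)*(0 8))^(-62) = (0 1 9 6 8) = ((0 9 8 1 6))^(-62)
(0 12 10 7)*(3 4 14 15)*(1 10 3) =(0 12 3 4 14 15 1 10 7) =[12, 10, 2, 4, 14, 5, 6, 0, 8, 9, 7, 11, 3, 13, 15, 1]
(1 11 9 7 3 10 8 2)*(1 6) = [0, 11, 6, 10, 4, 5, 1, 3, 2, 7, 8, 9] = (1 11 9 7 3 10 8 2 6)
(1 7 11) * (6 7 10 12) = (1 10 12 6 7 11) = [0, 10, 2, 3, 4, 5, 7, 11, 8, 9, 12, 1, 6]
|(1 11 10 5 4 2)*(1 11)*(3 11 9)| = |(2 9 3 11 10 5 4)| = 7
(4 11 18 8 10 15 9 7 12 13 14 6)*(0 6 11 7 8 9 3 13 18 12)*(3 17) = (0 6 4 7)(3 13 14 11 12 18 9 8 10 15 17) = [6, 1, 2, 13, 7, 5, 4, 0, 10, 8, 15, 12, 18, 14, 11, 17, 16, 3, 9]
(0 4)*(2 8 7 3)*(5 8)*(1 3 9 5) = [4, 3, 1, 2, 0, 8, 6, 9, 7, 5] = (0 4)(1 3 2)(5 8 7 9)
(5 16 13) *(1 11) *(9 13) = [0, 11, 2, 3, 4, 16, 6, 7, 8, 13, 10, 1, 12, 5, 14, 15, 9] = (1 11)(5 16 9 13)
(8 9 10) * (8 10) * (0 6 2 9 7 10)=[6, 1, 9, 3, 4, 5, 2, 10, 7, 8, 0]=(0 6 2 9 8 7 10)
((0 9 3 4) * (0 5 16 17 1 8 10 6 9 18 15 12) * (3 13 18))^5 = ((0 3 4 5 16 17 1 8 10 6 9 13 18 15 12))^5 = (0 17 9)(1 13 3)(4 8 18)(5 10 15)(6 12 16)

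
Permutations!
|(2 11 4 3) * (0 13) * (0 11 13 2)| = 6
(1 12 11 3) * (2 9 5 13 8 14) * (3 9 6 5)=(1 12 11 9 3)(2 6 5 13 8 14)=[0, 12, 6, 1, 4, 13, 5, 7, 14, 3, 10, 9, 11, 8, 2]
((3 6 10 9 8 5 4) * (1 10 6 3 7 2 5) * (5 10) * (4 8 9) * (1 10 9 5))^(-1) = ((2 9 5 8 10 4 7))^(-1) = (2 7 4 10 8 5 9)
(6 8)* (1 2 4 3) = [0, 2, 4, 1, 3, 5, 8, 7, 6] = (1 2 4 3)(6 8)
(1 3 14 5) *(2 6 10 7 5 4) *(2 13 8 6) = (1 3 14 4 13 8 6 10 7 5) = [0, 3, 2, 14, 13, 1, 10, 5, 6, 9, 7, 11, 12, 8, 4]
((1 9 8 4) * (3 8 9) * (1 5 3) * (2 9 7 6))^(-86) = ((2 9 7 6)(3 8 4 5))^(-86) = (2 7)(3 4)(5 8)(6 9)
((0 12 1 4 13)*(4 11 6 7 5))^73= (0 12 1 11 6 7 5 4 13)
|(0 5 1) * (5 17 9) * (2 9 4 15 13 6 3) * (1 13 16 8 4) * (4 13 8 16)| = 42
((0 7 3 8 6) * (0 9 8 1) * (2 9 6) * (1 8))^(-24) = (0 2 7 9 3 1 8)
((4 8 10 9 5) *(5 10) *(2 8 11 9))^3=(2 4 10 5 9 8 11)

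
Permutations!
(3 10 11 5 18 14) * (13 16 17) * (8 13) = (3 10 11 5 18 14)(8 13 16 17) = [0, 1, 2, 10, 4, 18, 6, 7, 13, 9, 11, 5, 12, 16, 3, 15, 17, 8, 14]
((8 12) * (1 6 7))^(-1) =(1 7 6)(8 12)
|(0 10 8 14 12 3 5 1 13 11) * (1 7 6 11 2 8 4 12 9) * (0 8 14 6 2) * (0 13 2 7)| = 12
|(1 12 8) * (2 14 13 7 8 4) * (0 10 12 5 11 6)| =|(0 10 12 4 2 14 13 7 8 1 5 11 6)| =13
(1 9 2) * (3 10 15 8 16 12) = (1 9 2)(3 10 15 8 16 12) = [0, 9, 1, 10, 4, 5, 6, 7, 16, 2, 15, 11, 3, 13, 14, 8, 12]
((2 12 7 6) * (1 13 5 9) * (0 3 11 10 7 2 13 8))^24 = ((0 3 11 10 7 6 13 5 9 1 8)(2 12))^24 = (0 11 7 13 9 8 3 10 6 5 1)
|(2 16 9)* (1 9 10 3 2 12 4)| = |(1 9 12 4)(2 16 10 3)| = 4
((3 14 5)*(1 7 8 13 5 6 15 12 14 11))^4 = ((1 7 8 13 5 3 11)(6 15 12 14))^4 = (15)(1 5 7 3 8 11 13)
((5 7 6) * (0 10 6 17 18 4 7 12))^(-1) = (0 12 5 6 10)(4 18 17 7) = ((0 10 6 5 12)(4 7 17 18))^(-1)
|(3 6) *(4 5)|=|(3 6)(4 5)|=2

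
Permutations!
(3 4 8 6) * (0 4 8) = (0 4)(3 8 6) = [4, 1, 2, 8, 0, 5, 3, 7, 6]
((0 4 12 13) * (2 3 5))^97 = ((0 4 12 13)(2 3 5))^97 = (0 4 12 13)(2 3 5)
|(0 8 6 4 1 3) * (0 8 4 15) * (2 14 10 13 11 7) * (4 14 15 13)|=|(0 14 10 4 1 3 8 6 13 11 7 2 15)|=13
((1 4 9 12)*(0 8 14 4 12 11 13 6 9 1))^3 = (0 4)(1 8)(6 13 11 9)(12 14)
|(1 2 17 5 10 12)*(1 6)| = 7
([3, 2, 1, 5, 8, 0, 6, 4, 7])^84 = [0, 1, 2, 3, 4, 5, 6, 7, 8]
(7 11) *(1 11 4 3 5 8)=(1 11 7 4 3 5 8)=[0, 11, 2, 5, 3, 8, 6, 4, 1, 9, 10, 7]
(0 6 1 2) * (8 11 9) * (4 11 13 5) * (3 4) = (0 6 1 2)(3 4 11 9 8 13 5) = [6, 2, 0, 4, 11, 3, 1, 7, 13, 8, 10, 9, 12, 5]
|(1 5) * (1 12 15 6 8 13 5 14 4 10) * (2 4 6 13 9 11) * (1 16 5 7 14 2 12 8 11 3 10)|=42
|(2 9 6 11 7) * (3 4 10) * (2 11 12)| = |(2 9 6 12)(3 4 10)(7 11)| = 12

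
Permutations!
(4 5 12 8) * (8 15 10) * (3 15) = (3 15 10 8 4 5 12) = [0, 1, 2, 15, 5, 12, 6, 7, 4, 9, 8, 11, 3, 13, 14, 10]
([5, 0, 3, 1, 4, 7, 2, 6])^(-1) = (0 1 3 2 6 7 5)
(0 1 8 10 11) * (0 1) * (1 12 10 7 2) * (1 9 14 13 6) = (1 8 7 2 9 14 13 6)(10 11 12) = [0, 8, 9, 3, 4, 5, 1, 2, 7, 14, 11, 12, 10, 6, 13]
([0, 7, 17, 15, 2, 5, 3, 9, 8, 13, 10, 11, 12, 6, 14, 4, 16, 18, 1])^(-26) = (1 4 13 18 15 9 17 3 7 2 6)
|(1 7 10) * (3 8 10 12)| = 6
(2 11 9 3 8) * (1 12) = (1 12)(2 11 9 3 8) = [0, 12, 11, 8, 4, 5, 6, 7, 2, 3, 10, 9, 1]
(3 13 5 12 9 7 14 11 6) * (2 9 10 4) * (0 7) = (0 7 14 11 6 3 13 5 12 10 4 2 9) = [7, 1, 9, 13, 2, 12, 3, 14, 8, 0, 4, 6, 10, 5, 11]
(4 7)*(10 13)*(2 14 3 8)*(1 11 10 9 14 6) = (1 11 10 13 9 14 3 8 2 6)(4 7) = [0, 11, 6, 8, 7, 5, 1, 4, 2, 14, 13, 10, 12, 9, 3]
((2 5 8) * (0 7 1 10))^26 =(0 1)(2 8 5)(7 10)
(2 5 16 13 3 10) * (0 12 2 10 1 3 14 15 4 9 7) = (0 12 2 5 16 13 14 15 4 9 7)(1 3) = [12, 3, 5, 1, 9, 16, 6, 0, 8, 7, 10, 11, 2, 14, 15, 4, 13]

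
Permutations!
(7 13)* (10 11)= (7 13)(10 11)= [0, 1, 2, 3, 4, 5, 6, 13, 8, 9, 11, 10, 12, 7]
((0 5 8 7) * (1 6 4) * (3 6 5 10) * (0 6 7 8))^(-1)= (0 5 1 4 6 7 3 10)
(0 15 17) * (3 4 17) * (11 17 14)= (0 15 3 4 14 11 17)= [15, 1, 2, 4, 14, 5, 6, 7, 8, 9, 10, 17, 12, 13, 11, 3, 16, 0]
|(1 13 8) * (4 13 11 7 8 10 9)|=4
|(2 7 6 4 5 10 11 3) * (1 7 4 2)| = |(1 7 6 2 4 5 10 11 3)| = 9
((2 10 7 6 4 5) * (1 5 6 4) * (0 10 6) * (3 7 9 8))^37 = ((0 10 9 8 3 7 4)(1 5 2 6))^37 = (0 9 3 4 10 8 7)(1 5 2 6)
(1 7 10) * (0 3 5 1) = (0 3 5 1 7 10) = [3, 7, 2, 5, 4, 1, 6, 10, 8, 9, 0]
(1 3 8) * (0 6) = (0 6)(1 3 8) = [6, 3, 2, 8, 4, 5, 0, 7, 1]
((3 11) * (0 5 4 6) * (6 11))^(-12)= (11)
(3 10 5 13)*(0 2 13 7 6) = (0 2 13 3 10 5 7 6) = [2, 1, 13, 10, 4, 7, 0, 6, 8, 9, 5, 11, 12, 3]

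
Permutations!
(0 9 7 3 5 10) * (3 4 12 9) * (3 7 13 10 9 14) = [7, 1, 2, 5, 12, 9, 6, 4, 8, 13, 0, 11, 14, 10, 3] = (0 7 4 12 14 3 5 9 13 10)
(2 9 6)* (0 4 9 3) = (0 4 9 6 2 3) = [4, 1, 3, 0, 9, 5, 2, 7, 8, 6]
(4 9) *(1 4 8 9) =[0, 4, 2, 3, 1, 5, 6, 7, 9, 8] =(1 4)(8 9)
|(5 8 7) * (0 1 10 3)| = 12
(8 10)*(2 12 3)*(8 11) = (2 12 3)(8 10 11) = [0, 1, 12, 2, 4, 5, 6, 7, 10, 9, 11, 8, 3]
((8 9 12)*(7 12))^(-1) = (7 9 8 12)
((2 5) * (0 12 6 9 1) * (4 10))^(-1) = (0 1 9 6 12)(2 5)(4 10)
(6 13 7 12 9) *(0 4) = [4, 1, 2, 3, 0, 5, 13, 12, 8, 6, 10, 11, 9, 7] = (0 4)(6 13 7 12 9)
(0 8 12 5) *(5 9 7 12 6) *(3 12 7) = [8, 1, 2, 12, 4, 0, 5, 7, 6, 3, 10, 11, 9] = (0 8 6 5)(3 12 9)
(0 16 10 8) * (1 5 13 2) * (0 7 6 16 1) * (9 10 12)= (0 1 5 13 2)(6 16 12 9 10 8 7)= [1, 5, 0, 3, 4, 13, 16, 6, 7, 10, 8, 11, 9, 2, 14, 15, 12]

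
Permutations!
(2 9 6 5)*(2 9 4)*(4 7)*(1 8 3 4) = (1 8 3 4 2 7)(5 9 6) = [0, 8, 7, 4, 2, 9, 5, 1, 3, 6]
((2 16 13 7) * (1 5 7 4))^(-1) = (1 4 13 16 2 7 5)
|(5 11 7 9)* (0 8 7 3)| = 7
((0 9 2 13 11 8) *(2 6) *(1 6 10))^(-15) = (0 1 13)(2 8 10)(6 11 9)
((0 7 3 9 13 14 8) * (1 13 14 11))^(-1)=((0 7 3 9 14 8)(1 13 11))^(-1)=(0 8 14 9 3 7)(1 11 13)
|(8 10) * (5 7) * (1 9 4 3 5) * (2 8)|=|(1 9 4 3 5 7)(2 8 10)|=6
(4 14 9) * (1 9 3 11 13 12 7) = (1 9 4 14 3 11 13 12 7) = [0, 9, 2, 11, 14, 5, 6, 1, 8, 4, 10, 13, 7, 12, 3]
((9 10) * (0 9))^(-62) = (0 9 10)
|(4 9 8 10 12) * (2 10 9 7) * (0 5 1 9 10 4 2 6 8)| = 28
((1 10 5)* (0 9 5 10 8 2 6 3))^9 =((10)(0 9 5 1 8 2 6 3))^9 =(10)(0 9 5 1 8 2 6 3)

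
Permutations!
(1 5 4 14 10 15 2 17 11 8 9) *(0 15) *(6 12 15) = (0 6 12 15 2 17 11 8 9 1 5 4 14 10) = [6, 5, 17, 3, 14, 4, 12, 7, 9, 1, 0, 8, 15, 13, 10, 2, 16, 11]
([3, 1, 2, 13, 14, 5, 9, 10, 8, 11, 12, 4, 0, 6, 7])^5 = (0 11 12 9 10 6 7 13 14 3 4)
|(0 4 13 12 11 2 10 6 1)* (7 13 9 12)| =|(0 4 9 12 11 2 10 6 1)(7 13)| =18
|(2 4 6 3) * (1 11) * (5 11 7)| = |(1 7 5 11)(2 4 6 3)| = 4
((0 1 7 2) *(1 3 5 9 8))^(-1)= (0 2 7 1 8 9 5 3)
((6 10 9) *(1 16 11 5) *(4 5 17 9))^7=(1 4 6 17 16 5 10 9 11)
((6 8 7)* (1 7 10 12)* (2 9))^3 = (1 8)(2 9)(6 12)(7 10)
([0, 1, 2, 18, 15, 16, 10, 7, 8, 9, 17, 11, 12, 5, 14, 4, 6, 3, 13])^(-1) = (3 17 10 6 16 5 13 18)(4 15)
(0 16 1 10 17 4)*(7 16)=[7, 10, 2, 3, 0, 5, 6, 16, 8, 9, 17, 11, 12, 13, 14, 15, 1, 4]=(0 7 16 1 10 17 4)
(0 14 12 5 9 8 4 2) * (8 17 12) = (0 14 8 4 2)(5 9 17 12) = [14, 1, 0, 3, 2, 9, 6, 7, 4, 17, 10, 11, 5, 13, 8, 15, 16, 12]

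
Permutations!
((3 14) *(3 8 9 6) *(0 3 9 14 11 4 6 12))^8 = (14)(0 3 11 4 6 9 12)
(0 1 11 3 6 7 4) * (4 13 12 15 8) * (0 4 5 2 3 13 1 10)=(0 10)(1 11 13 12 15 8 5 2 3 6 7)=[10, 11, 3, 6, 4, 2, 7, 1, 5, 9, 0, 13, 15, 12, 14, 8]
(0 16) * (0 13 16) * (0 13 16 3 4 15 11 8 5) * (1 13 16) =(0 16 1 13 3 4 15 11 8 5) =[16, 13, 2, 4, 15, 0, 6, 7, 5, 9, 10, 8, 12, 3, 14, 11, 1]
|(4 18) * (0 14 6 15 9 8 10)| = 14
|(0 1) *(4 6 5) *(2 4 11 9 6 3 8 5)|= |(0 1)(2 4 3 8 5 11 9 6)|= 8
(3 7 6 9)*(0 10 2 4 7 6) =(0 10 2 4 7)(3 6 9) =[10, 1, 4, 6, 7, 5, 9, 0, 8, 3, 2]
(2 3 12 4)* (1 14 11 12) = [0, 14, 3, 1, 2, 5, 6, 7, 8, 9, 10, 12, 4, 13, 11] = (1 14 11 12 4 2 3)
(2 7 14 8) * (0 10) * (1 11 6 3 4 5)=(0 10)(1 11 6 3 4 5)(2 7 14 8)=[10, 11, 7, 4, 5, 1, 3, 14, 2, 9, 0, 6, 12, 13, 8]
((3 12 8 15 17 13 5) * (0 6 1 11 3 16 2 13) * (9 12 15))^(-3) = ((0 6 1 11 3 15 17)(2 13 5 16)(8 9 12))^(-3) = (0 3 6 15 1 17 11)(2 13 5 16)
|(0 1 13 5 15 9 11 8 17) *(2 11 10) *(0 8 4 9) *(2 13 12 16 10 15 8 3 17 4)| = 22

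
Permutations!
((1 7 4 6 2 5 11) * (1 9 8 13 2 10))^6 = (13)(1 7 4 6 10)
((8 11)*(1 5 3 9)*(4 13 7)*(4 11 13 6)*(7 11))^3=(13)(1 9 3 5)(4 6)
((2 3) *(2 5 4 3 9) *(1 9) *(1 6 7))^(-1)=((1 9 2 6 7)(3 5 4))^(-1)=(1 7 6 2 9)(3 4 5)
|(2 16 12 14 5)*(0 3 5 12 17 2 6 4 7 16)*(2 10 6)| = 12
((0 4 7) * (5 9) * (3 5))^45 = (9)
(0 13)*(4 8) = (0 13)(4 8) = [13, 1, 2, 3, 8, 5, 6, 7, 4, 9, 10, 11, 12, 0]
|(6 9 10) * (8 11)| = 6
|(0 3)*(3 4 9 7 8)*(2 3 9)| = |(0 4 2 3)(7 8 9)| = 12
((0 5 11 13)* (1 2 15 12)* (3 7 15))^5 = (0 5 11 13)(1 12 15 7 3 2)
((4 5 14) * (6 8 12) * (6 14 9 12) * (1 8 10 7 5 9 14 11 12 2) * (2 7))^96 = ((1 8 6 10 2)(4 9 7 5 14)(11 12))^96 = (1 8 6 10 2)(4 9 7 5 14)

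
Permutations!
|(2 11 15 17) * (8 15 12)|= 6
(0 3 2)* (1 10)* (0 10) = [3, 0, 10, 2, 4, 5, 6, 7, 8, 9, 1] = (0 3 2 10 1)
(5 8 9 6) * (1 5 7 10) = [0, 5, 2, 3, 4, 8, 7, 10, 9, 6, 1] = (1 5 8 9 6 7 10)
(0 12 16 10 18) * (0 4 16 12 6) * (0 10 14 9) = (0 6 10 18 4 16 14 9) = [6, 1, 2, 3, 16, 5, 10, 7, 8, 0, 18, 11, 12, 13, 9, 15, 14, 17, 4]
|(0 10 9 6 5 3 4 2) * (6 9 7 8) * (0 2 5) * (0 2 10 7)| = |(0 7 8 6 2 10)(3 4 5)| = 6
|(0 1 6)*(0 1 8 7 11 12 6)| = 7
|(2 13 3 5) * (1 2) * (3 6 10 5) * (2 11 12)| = 8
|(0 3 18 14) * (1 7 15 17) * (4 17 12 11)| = 28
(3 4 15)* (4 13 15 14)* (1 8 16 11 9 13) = (1 8 16 11 9 13 15 3)(4 14) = [0, 8, 2, 1, 14, 5, 6, 7, 16, 13, 10, 9, 12, 15, 4, 3, 11]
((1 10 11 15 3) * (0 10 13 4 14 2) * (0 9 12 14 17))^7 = ((0 10 11 15 3 1 13 4 17)(2 9 12 14))^7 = (0 4 1 15 10 17 13 3 11)(2 14 12 9)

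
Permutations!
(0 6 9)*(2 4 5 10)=(0 6 9)(2 4 5 10)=[6, 1, 4, 3, 5, 10, 9, 7, 8, 0, 2]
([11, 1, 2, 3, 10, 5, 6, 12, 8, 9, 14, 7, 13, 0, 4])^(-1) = [13, 1, 2, 3, 14, 5, 6, 11, 8, 9, 4, 0, 7, 12, 10]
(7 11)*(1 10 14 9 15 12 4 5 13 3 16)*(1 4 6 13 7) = [0, 10, 2, 16, 5, 7, 13, 11, 8, 15, 14, 1, 6, 3, 9, 12, 4] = (1 10 14 9 15 12 6 13 3 16 4 5 7 11)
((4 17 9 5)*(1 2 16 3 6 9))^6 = ((1 2 16 3 6 9 5 4 17))^6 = (1 5 3)(2 4 6)(9 16 17)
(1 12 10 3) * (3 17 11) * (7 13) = (1 12 10 17 11 3)(7 13) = [0, 12, 2, 1, 4, 5, 6, 13, 8, 9, 17, 3, 10, 7, 14, 15, 16, 11]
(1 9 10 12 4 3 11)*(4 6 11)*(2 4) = [0, 9, 4, 2, 3, 5, 11, 7, 8, 10, 12, 1, 6] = (1 9 10 12 6 11)(2 4 3)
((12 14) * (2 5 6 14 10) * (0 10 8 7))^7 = (0 8 14 5 10 7 12 6 2)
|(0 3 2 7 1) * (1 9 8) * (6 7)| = 8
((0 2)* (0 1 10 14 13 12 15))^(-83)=(0 13 1 15 14 2 12 10)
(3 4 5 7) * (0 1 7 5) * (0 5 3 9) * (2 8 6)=(0 1 7 9)(2 8 6)(3 4 5)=[1, 7, 8, 4, 5, 3, 2, 9, 6, 0]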